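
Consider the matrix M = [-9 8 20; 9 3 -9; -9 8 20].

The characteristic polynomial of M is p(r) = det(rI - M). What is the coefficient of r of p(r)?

33

p(r) = r^3 - 14r^2 + 33r.
The coefficient of r is 33.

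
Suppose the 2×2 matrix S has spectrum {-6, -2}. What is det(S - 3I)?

If S has eigenvalues -6, -2, then S - 3I has eigenvalues -9, -5.
det(S - 3I) = (-9) · (-5) = 45.

45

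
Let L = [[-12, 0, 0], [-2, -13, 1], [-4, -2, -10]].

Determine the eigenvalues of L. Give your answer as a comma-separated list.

-12, -12, -11

The characteristic polynomial is p(r) = det(rI - L).
Expanding the 3×3 determinant: p(r) = r^3 + 35r^2 + 408r + 1584.
Rational-root test: r = -11 gives p(-11) = 0.
Factor out (r + 11): p(r) = (r + 11)·(r^2 + 24r + 144).
The quadratic factor is (r + 12)^2.
Eigenvalues: -12, -12, -11.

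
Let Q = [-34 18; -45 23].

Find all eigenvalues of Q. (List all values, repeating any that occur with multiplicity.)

-7, -4

det(Q - λI) = (-34 - λ)(23 - λ) - (18)·(-45) = λ^2 + 11λ + 28.
This factors as (λ + 7)·(λ + 4) = 0.
Eigenvalues: -7, -4.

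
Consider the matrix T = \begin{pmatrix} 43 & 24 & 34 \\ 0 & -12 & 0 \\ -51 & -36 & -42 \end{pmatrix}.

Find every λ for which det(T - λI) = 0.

-12, -8, 9

Set up det(sI - T) = 0.
Cofactor expansion gives p(s) = s^3 + 11s^2 - 84s - 864.
Try s = -8: p(-8) = 0, so -8 is a root.
Dividing by (s + 8) leaves s^2 + 3s - 108.
The quadratic factors as (s + 12)·(s - 9).
Eigenvalues: -12, -8, 9.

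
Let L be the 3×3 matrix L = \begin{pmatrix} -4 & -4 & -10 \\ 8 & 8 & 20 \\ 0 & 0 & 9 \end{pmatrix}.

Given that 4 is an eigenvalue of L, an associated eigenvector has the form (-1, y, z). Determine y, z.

We need (L - 4I)v = 0.
L - 4I = [[-8, -4, -10], [8, 4, 20], [0, 0, 5]].
Row 1: (-8)·-1 + (-4)·y + (-10)·z = 0
Row 2: (8)·-1 + (4)·y + (20)·z = 0
Row 3: (0)·-1 + (0)·y + (5)·z = 0
Solving gives y = 2, z = 0.
Check: L·(-1, 2, 0) = (-4, 8, 0) = 4·(-1, 2, 0).

2, 0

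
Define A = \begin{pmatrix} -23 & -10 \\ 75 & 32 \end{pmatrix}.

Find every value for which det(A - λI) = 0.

2, 7

det(A - lambda·I) = (-23 - lambda)(32 - lambda) - (-10)·(75) = lambda^2 - 9·lambda + 14.
This factors as (lambda - 2)·(lambda - 7) = 0.
Eigenvalues: 2, 7.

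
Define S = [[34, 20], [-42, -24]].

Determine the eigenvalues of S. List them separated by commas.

4, 6

det(S - sI) = (34 - s)(-24 - s) - (20)·(-42) = s^2 - 10s + 24.
This factors as (s - 4)·(s - 6) = 0.
Eigenvalues: 4, 6.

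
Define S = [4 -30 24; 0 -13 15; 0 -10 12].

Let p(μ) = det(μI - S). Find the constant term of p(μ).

24

p(μ) = μ^3 - 3μ^2 - 10μ + 24.
The constant term is 24.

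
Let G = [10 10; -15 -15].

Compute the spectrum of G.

-5, 0

det(G - λI) = (10 - λ)(-15 - λ) - (10)·(-15) = λ^2 + 5λ.
This factors as (λ + 5)·λ = 0.
Eigenvalues: -5, 0.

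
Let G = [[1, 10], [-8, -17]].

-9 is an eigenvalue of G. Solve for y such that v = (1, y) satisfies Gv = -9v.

-1

We need (G + 9I)v = 0.
G + 9I = [[10, 10], [-8, -8]].
Row 1: (10)·1 + (10)·y = 0
Row 2: (-8)·1 + (-8)·y = 0
Solving gives y = -1.
Check: G·(1, -1) = (-9, 9) = -9·(1, -1).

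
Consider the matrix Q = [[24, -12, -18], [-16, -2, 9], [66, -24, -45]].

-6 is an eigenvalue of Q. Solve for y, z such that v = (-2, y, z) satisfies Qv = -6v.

1, -4

We need (Q + 6I)v = 0.
Q + 6I = [[30, -12, -18], [-16, 4, 9], [66, -24, -39]].
Row 1: (30)·-2 + (-12)·y + (-18)·z = 0
Row 2: (-16)·-2 + (4)·y + (9)·z = 0
Row 3: (66)·-2 + (-24)·y + (-39)·z = 0
Solving gives y = 1, z = -4.
Check: Q·(-2, 1, -4) = (12, -6, 24) = -6·(-2, 1, -4).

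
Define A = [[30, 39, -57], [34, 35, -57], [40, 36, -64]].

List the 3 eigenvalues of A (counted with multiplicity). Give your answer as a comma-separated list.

Compute the characteristic polynomial p(t) = det(tI - A).
Expanding the 3×3 determinant: p(t) = t^3 - t^2 - 104t - 336.
Since p(-4) = 0, t = -4 is a root.
Dividing by (t + 4) leaves t^2 - 5t - 84.
The quadratic factors as (t + 7)·(t - 12).
Eigenvalues: -7, -4, 12.

-7, -4, 12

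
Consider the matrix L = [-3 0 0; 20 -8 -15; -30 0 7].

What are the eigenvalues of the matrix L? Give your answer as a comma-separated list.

The characteristic polynomial is p(lambda) = det(lambda·I - L).
Expanding the 3×3 determinant: p(lambda) = lambda^3 + 4·lambda^2 - 53·lambda - 168.
Since p(-8) = 0, lambda = -8 is a root.
Factor out (lambda + 8): p(lambda) = (lambda + 8)·(lambda^2 - 4·lambda - 21).
The quadratic factors as (lambda + 3)·(lambda - 7).
Eigenvalues: -8, -3, 7.

-8, -3, 7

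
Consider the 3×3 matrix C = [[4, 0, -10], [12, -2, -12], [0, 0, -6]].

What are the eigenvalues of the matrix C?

-6, -2, 4

The characteristic polynomial is p(r) = det(rI - C).
Expanding the 3×3 determinant: p(r) = r^3 + 4r^2 - 20r - 48.
Rational-root test: r = 4 gives p(4) = 0.
Factor out (r - 4): p(r) = (r - 4)·(r^2 + 8r + 12).
The quadratic factors as (r + 6)·(r + 2).
Eigenvalues: -6, -2, 4.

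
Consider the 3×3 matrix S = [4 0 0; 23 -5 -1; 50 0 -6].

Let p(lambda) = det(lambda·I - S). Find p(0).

-120

p(0) = det(0·I − S) = det(−S) = (−1)^3·det(S).
det(S) = 120, so p(0) = -120.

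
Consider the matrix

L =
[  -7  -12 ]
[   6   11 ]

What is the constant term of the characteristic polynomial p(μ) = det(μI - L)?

p(0) = det(0·I − L) = det(−L) = (−1)^2·det(L).
det(L) = -5, so p(0) = -5.

-5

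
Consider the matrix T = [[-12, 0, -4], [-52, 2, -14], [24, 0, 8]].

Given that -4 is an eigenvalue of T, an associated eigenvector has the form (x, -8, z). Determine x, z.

-2, 4

We need (T + 4I)v = 0.
T + 4I = [[-8, 0, -4], [-52, 6, -14], [24, 0, 12]].
Row 1: (-8)·x + (0)·-8 + (-4)·z = 0
Row 2: (-52)·x + (6)·-8 + (-14)·z = 0
Row 3: (24)·x + (0)·-8 + (12)·z = 0
Solving gives x = -2, z = 4.
Check: T·(-2, -8, 4) = (8, 32, -16) = -4·(-2, -8, 4).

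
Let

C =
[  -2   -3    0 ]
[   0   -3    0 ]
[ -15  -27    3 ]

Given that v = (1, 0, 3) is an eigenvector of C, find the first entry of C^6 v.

64

First find the eigenvalue: Cv = (-2, 0, -6) = -2·(1, 0, 3), so λ = -2.
Then C^6 v = λ^6·v = (-2)^6·(1, 0, 3) = 64·(1, 0, 3) = (64, 0, 192).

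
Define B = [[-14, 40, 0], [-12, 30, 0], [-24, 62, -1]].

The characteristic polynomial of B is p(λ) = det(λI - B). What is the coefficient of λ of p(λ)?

p(λ) = λ^3 - 15λ^2 + 44λ + 60.
The coefficient of λ is 44.

44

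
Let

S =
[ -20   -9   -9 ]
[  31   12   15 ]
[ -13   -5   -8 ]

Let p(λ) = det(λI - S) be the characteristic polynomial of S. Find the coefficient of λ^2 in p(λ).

The coefficient of λ^2 of det(λI - S) is −trace(S).
trace(S) = (-20) + (12) + (-8) = -16, so the coefficient is 16.

16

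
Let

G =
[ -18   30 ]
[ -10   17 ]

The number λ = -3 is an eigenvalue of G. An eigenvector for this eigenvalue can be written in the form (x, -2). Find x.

We need (G + 3I)v = 0.
G + 3I = [[-15, 30], [-10, 20]].
Row 1: (-15)·x + (30)·-2 = 0
Row 2: (-10)·x + (20)·-2 = 0
Solving gives x = -4.
Check: G·(-4, -2) = (12, 6) = -3·(-4, -2).

-4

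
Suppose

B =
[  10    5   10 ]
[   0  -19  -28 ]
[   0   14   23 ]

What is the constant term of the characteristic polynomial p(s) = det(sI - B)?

450

p(0) = det(0·I − B) = det(−B) = (−1)^3·det(B).
det(B) = -450, so p(0) = 450.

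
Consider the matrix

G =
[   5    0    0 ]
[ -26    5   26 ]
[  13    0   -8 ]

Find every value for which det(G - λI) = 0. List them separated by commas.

-8, 5, 5

Set up det(tI - G) = 0.
Expanding along the first row, p(t) = t^3 - 2t^2 - 55t + 200.
Rational-root test: t = -8 gives p(-8) = 0.
Dividing by (t + 8) leaves t^2 - 10t + 25.
The quadratic factor is (t - 5)^2.
Eigenvalues: -8, 5, 5.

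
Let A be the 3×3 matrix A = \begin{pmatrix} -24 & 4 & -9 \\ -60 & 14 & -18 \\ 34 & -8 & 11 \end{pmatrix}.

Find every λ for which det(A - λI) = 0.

Compute the characteristic polynomial p(lambda) = det(lambda·I - A).
Expanding along the first row, p(lambda) = lambda^3 - lambda^2 - 44·lambda + 84.
Rational-root test: lambda = 2 gives p(2) = 0.
Factor out (lambda - 2): p(lambda) = (lambda - 2)·(lambda^2 + lambda - 42).
The quadratic factors as (lambda + 7)·(lambda - 6).
Eigenvalues: -7, 2, 6.

-7, 2, 6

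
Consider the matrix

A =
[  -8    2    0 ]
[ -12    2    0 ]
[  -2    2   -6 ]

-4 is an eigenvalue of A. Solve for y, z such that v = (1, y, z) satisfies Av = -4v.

2, 1

We need (A + 4I)v = 0.
A + 4I = [[-4, 2, 0], [-12, 6, 0], [-2, 2, -2]].
Row 1: (-4)·1 + (2)·y + (0)·z = 0
Row 2: (-12)·1 + (6)·y + (0)·z = 0
Row 3: (-2)·1 + (2)·y + (-2)·z = 0
Solving gives y = 2, z = 1.
Check: A·(1, 2, 1) = (-4, -8, -4) = -4·(1, 2, 1).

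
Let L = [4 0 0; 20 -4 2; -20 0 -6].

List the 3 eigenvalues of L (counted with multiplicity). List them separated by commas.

-6, -4, 4

Compute the characteristic polynomial p(λ) = det(λI - L).
Cofactor expansion gives p(λ) = λ^3 + 6λ^2 - 16λ - 96.
Since p(-4) = 0, λ = -4 is a root.
Factor out (λ + 4): p(λ) = (λ + 4)·(λ^2 + 2λ - 24).
The quadratic factors as (λ + 6)·(λ - 4).
Eigenvalues: -6, -4, 4.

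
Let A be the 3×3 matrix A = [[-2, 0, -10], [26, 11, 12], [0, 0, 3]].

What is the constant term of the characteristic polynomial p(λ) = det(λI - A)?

66

p(0) = det(0·I − A) = det(−A) = (−1)^3·det(A).
det(A) = -66, so p(0) = 66.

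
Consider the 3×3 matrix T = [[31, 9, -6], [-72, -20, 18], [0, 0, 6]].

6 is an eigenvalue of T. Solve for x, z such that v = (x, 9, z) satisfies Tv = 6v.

We need (T - 6I)v = 0.
T - 6I = [[25, 9, -6], [-72, -26, 18], [0, 0, 0]].
Row 1: (25)·x + (9)·9 + (-6)·z = 0
Row 2: (-72)·x + (-26)·9 + (18)·z = 0
Row 3: (0)·x + (0)·9 + (0)·z = 0
Solving gives x = -3, z = 1.
Check: T·(-3, 9, 1) = (-18, 54, 6) = 6·(-3, 9, 1).

-3, 1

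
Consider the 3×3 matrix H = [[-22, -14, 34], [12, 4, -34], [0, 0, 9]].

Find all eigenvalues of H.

Set up det(lambda·I - H) = 0.
Cofactor expansion gives p(lambda) = lambda^3 + 9·lambda^2 - 82·lambda - 720.
Since p(-8) = 0, lambda = -8 is a root.
Dividing by (lambda + 8) leaves lambda^2 + lambda - 90.
The quadratic factors as (lambda + 10)·(lambda - 9).
Eigenvalues: -10, -8, 9.

-10, -8, 9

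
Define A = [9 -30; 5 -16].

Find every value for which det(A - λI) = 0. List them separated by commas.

-6, -1

det(A - lambda·I) = (9 - lambda)(-16 - lambda) - (-30)·(5) = lambda^2 + 7·lambda + 6.
This factors as (lambda + 6)·(lambda + 1) = 0.
Eigenvalues: -6, -1.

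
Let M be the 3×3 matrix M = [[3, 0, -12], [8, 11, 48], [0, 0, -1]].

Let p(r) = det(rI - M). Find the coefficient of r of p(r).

p(r) = r^3 - 13r^2 + 19r + 33.
The coefficient of r is 19.

19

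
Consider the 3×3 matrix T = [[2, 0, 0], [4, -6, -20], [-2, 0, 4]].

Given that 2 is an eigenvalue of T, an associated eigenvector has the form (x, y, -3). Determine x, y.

-3, 6

We need (T - 2I)v = 0.
T - 2I = [[0, 0, 0], [4, -8, -20], [-2, 0, 2]].
Row 1: (0)·x + (0)·y + (0)·-3 = 0
Row 2: (4)·x + (-8)·y + (-20)·-3 = 0
Row 3: (-2)·x + (0)·y + (2)·-3 = 0
Solving gives x = -3, y = 6.
Check: T·(-3, 6, -3) = (-6, 12, -6) = 2·(-3, 6, -3).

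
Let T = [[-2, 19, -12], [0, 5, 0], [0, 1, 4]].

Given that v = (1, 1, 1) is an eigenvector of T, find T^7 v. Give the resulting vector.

(78125, 78125, 78125)

First find the eigenvalue: Tv = (5, 5, 5) = 5·(1, 1, 1), so λ = 5.
Then T^7 v = λ^7·v = 5^7·(1, 1, 1) = 78125·(1, 1, 1) = (78125, 78125, 78125).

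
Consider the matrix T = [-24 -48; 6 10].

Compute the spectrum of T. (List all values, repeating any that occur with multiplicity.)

det(T - λI) = (-24 - λ)(10 - λ) - (-48)·(6) = λ^2 + 14λ + 48.
This factors as (λ + 8)·(λ + 6) = 0.
Eigenvalues: -8, -6.

-8, -6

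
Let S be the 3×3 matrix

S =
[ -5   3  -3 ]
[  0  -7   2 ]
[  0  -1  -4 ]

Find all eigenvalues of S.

Compute the characteristic polynomial p(s) = det(sI - S).
Expanding the 3×3 determinant: p(s) = s^3 + 16s^2 + 85s + 150.
Try s = -5: p(-5) = 0, so -5 is a root.
Factor out (s + 5): p(s) = (s + 5)·(s^2 + 11s + 30).
The quadratic factors as (s + 6)·(s + 5).
Eigenvalues: -6, -5, -5.

-6, -5, -5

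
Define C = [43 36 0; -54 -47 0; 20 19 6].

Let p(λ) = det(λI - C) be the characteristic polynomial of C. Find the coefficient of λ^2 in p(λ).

The coefficient of λ^2 of det(λI - C) is −trace(C).
trace(C) = (43) + (-47) + (6) = 2, so the coefficient is -2.

-2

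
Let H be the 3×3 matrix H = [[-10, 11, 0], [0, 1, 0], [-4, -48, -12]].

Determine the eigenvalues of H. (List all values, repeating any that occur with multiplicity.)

The characteristic polynomial is p(r) = det(rI - H).
Expanding the 3×3 determinant: p(r) = r^3 + 21r^2 + 98r - 120.
Try r = 1: p(1) = 0, so 1 is a root.
Factor out (r - 1): p(r) = (r - 1)·(r^2 + 22r + 120).
The quadratic factors as (r + 12)·(r + 10).
Eigenvalues: -12, -10, 1.

-12, -10, 1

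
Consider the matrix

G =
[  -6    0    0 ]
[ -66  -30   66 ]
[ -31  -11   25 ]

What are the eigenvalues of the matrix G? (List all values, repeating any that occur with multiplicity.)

-8, -6, 3

Compute the characteristic polynomial p(lambda) = det(lambda·I - G).
Expanding along the first row, p(lambda) = lambda^3 + 11·lambda^2 + 6·lambda - 144.
Try lambda = 3: p(3) = 0, so 3 is a root.
Factor out (lambda - 3): p(lambda) = (lambda - 3)·(lambda^2 + 14·lambda + 48).
The quadratic factors as (lambda + 8)·(lambda + 6).
Eigenvalues: -8, -6, 3.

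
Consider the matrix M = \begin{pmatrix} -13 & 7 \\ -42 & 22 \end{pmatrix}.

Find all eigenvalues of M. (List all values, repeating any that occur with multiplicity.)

1, 8

det(M - sI) = (-13 - s)(22 - s) - (7)·(-42) = s^2 - 9s + 8.
This factors as (s - 1)·(s - 8) = 0.
Eigenvalues: 1, 8.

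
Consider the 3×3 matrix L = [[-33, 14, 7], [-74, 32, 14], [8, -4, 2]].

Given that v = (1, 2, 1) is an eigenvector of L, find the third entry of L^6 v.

64

First find the eigenvalue: Lv = (2, 4, 2) = 2·(1, 2, 1), so λ = 2.
Then L^6 v = λ^6·v = 2^6·(1, 2, 1) = 64·(1, 2, 1) = (64, 128, 64).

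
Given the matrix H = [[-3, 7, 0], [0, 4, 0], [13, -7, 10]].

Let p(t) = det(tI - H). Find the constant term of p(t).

p(t) = t^3 - 11t^2 - 2t + 120.
The constant term is 120.

120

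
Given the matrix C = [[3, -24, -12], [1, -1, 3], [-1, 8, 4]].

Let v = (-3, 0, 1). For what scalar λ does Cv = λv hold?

7

Compute Cv: C·(-3, 0, 1) = (-21, 0, 7).
Since Cv = λv, compare component 1: -21 = λ·-3, so λ = 7.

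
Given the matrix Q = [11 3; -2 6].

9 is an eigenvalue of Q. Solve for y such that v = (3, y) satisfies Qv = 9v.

-2

We need (Q - 9I)v = 0.
Q - 9I = [[2, 3], [-2, -3]].
Row 1: (2)·3 + (3)·y = 0
Row 2: (-2)·3 + (-3)·y = 0
Solving gives y = -2.
Check: Q·(3, -2) = (27, -18) = 9·(3, -2).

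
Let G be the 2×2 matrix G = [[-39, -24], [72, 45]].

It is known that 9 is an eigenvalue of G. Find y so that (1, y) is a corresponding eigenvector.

We need (G - 9I)v = 0.
G - 9I = [[-48, -24], [72, 36]].
Row 1: (-48)·1 + (-24)·y = 0
Row 2: (72)·1 + (36)·y = 0
Solving gives y = -2.
Check: G·(1, -2) = (9, -18) = 9·(1, -2).

-2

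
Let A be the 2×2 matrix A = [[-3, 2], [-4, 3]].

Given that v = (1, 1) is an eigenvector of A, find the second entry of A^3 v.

-1

First find the eigenvalue: Av = (-1, -1) = -1·(1, 1), so λ = -1.
Then A^3 v = λ^3·v = (-1)^3·(1, 1) = -1·(1, 1) = (-1, -1).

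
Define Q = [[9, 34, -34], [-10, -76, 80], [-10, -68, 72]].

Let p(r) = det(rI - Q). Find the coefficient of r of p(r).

p(r) = r^3 - 5r^2 - 68r + 288.
The coefficient of r is -68.

-68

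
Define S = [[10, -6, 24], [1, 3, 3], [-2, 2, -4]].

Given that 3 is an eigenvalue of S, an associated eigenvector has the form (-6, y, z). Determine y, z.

We need (S - 3I)v = 0.
S - 3I = [[7, -6, 24], [1, 0, 3], [-2, 2, -7]].
Row 1: (7)·-6 + (-6)·y + (24)·z = 0
Row 2: (1)·-6 + (0)·y + (3)·z = 0
Row 3: (-2)·-6 + (2)·y + (-7)·z = 0
Solving gives y = 1, z = 2.
Check: S·(-6, 1, 2) = (-18, 3, 6) = 3·(-6, 1, 2).

1, 2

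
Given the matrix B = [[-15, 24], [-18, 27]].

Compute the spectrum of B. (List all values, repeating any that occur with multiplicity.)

3, 9

det(B - λI) = (-15 - λ)(27 - λ) - (24)·(-18) = λ^2 - 12λ + 27.
This factors as (λ - 3)·(λ - 9) = 0.
Eigenvalues: 3, 9.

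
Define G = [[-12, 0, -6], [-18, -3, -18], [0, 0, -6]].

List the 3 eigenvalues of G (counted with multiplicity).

The characteristic polynomial is p(λ) = det(λI - G).
Expanding along the first row, p(λ) = λ^3 + 21λ^2 + 126λ + 216.
Since p(-6) = 0, λ = -6 is a root.
Factor out (λ + 6): p(λ) = (λ + 6)·(λ^2 + 15λ + 36).
The quadratic factors as (λ + 12)·(λ + 3).
Eigenvalues: -12, -6, -3.

-12, -6, -3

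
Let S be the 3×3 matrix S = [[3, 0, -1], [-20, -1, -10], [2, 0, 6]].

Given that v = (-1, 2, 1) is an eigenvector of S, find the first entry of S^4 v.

-256

First find the eigenvalue: Sv = (-4, 8, 4) = 4·(-1, 2, 1), so λ = 4.
Then S^4 v = λ^4·v = 4^4·(-1, 2, 1) = 256·(-1, 2, 1) = (-256, 512, 256).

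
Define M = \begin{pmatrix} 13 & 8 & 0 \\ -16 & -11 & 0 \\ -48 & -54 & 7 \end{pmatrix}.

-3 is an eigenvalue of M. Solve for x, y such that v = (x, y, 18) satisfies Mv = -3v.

-3, 6

We need (M + 3I)v = 0.
M + 3I = [[16, 8, 0], [-16, -8, 0], [-48, -54, 10]].
Row 1: (16)·x + (8)·y + (0)·18 = 0
Row 2: (-16)·x + (-8)·y + (0)·18 = 0
Row 3: (-48)·x + (-54)·y + (10)·18 = 0
Solving gives x = -3, y = 6.
Check: M·(-3, 6, 18) = (9, -18, -54) = -3·(-3, 6, 18).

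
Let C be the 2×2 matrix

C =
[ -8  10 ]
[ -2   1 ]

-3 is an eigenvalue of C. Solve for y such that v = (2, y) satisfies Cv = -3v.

We need (C + 3I)v = 0.
C + 3I = [[-5, 10], [-2, 4]].
Row 1: (-5)·2 + (10)·y = 0
Row 2: (-2)·2 + (4)·y = 0
Solving gives y = 1.
Check: C·(2, 1) = (-6, -3) = -3·(2, 1).

1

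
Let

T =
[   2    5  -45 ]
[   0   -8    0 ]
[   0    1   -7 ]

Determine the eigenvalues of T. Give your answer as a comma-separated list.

Set up det(rI - T) = 0.
Expanding the 3×3 determinant: p(r) = r^3 + 13r^2 + 26r - 112.
Since p(2) = 0, r = 2 is a root.
Dividing by (r - 2) leaves r^2 + 15r + 56.
The quadratic factors as (r + 8)·(r + 7).
Eigenvalues: -8, -7, 2.

-8, -7, 2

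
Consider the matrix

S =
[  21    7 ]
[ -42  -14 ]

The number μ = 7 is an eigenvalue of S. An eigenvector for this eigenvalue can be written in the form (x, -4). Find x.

2

We need (S - 7I)v = 0.
S - 7I = [[14, 7], [-42, -21]].
Row 1: (14)·x + (7)·-4 = 0
Row 2: (-42)·x + (-21)·-4 = 0
Solving gives x = 2.
Check: S·(2, -4) = (14, -28) = 7·(2, -4).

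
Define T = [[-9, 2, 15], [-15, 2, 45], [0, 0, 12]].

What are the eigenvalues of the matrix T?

Compute the characteristic polynomial p(μ) = det(μI - T).
Cofactor expansion gives p(μ) = μ^3 - 5μ^2 - 72μ - 144.
Try μ = -3: p(-3) = 0, so -3 is a root.
Factor out (μ + 3): p(μ) = (μ + 3)·(μ^2 - 8μ - 48).
The quadratic factors as (μ + 4)·(μ - 12).
Eigenvalues: -4, -3, 12.

-4, -3, 12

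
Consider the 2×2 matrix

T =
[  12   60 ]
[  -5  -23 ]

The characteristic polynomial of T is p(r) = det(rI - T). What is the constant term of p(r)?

24

p(r) = r^2 + 11r + 24.
The constant term is 24.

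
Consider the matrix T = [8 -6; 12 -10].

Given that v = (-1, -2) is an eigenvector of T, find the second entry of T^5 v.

2048

First find the eigenvalue: Tv = (4, 8) = -4·(-1, -2), so λ = -4.
Then T^5 v = λ^5·v = (-4)^5·(-1, -2) = -1024·(-1, -2) = (1024, 2048).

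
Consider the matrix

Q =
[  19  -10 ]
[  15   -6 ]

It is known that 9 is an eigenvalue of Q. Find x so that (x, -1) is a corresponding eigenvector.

We need (Q - 9I)v = 0.
Q - 9I = [[10, -10], [15, -15]].
Row 1: (10)·x + (-10)·-1 = 0
Row 2: (15)·x + (-15)·-1 = 0
Solving gives x = -1.
Check: Q·(-1, -1) = (-9, -9) = 9·(-1, -1).

-1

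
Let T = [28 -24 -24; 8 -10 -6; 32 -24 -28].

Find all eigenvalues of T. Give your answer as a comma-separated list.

The characteristic polynomial is p(r) = det(rI - T).
Expanding along the first row, p(r) = r^3 + 10r^2 + 32r + 32.
Rational-root test: r = -2 gives p(-2) = 0.
Dividing by (r + 2) leaves r^2 + 8r + 16.
The quadratic factor is (r + 4)^2.
Eigenvalues: -4, -4, -2.

-4, -4, -2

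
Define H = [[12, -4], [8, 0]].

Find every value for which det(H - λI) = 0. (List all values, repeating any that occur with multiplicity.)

det(H - tI) = (12 - t)(0 - t) - (-4)·(8) = t^2 - 12t + 32.
This factors as (t - 4)·(t - 8) = 0.
Eigenvalues: 4, 8.

4, 8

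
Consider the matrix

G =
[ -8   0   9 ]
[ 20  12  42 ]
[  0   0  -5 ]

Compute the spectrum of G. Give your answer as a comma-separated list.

-8, -5, 12

Compute the characteristic polynomial p(lambda) = det(lambda·I - G).
Expanding the 3×3 determinant: p(lambda) = lambda^3 + lambda^2 - 116·lambda - 480.
Rational-root test: lambda = -5 gives p(-5) = 0.
Dividing by (lambda + 5) leaves lambda^2 - 4·lambda - 96.
The quadratic factors as (lambda + 8)·(lambda - 12).
Eigenvalues: -8, -5, 12.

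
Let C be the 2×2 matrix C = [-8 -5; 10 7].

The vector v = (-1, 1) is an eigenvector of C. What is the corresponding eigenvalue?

-3

Compute Cv: C·(-1, 1) = (3, -3).
Since Cv = λv, compare component 1: 3 = λ·-1, so λ = -3.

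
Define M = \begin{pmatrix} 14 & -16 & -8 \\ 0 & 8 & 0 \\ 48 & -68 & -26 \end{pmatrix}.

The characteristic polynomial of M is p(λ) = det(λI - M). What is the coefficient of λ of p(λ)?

-76

p(λ) = λ^3 + 4λ^2 - 76λ - 160.
The coefficient of λ is -76.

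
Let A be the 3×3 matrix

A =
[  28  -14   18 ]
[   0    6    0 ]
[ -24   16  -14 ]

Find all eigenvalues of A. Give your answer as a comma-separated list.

4, 6, 10

The characteristic polynomial is p(s) = det(sI - A).
Expanding the 3×3 determinant: p(s) = s^3 - 20s^2 + 124s - 240.
Try s = 4: p(4) = 0, so 4 is a root.
Dividing by (s - 4) leaves s^2 - 16s + 60.
The quadratic factors as (s - 6)·(s - 10).
Eigenvalues: 4, 6, 10.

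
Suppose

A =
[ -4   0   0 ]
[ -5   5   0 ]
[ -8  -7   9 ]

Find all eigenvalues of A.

A is lower triangular, so its eigenvalues are the diagonal entries.
Diagonal: -4, 5, 9.

-4, 5, 9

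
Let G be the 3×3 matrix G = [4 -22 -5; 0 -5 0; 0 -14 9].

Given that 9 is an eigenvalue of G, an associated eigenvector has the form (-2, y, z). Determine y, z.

We need (G - 9I)v = 0.
G - 9I = [[-5, -22, -5], [0, -14, 0], [0, -14, 0]].
Row 1: (-5)·-2 + (-22)·y + (-5)·z = 0
Row 2: (0)·-2 + (-14)·y + (0)·z = 0
Row 3: (0)·-2 + (-14)·y + (0)·z = 0
Solving gives y = 0, z = 2.
Check: G·(-2, 0, 2) = (-18, 0, 18) = 9·(-2, 0, 2).

0, 2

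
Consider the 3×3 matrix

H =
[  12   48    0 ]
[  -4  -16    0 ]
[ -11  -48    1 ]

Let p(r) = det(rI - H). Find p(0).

0

p(0) = det(0·I − H) = det(−H) = (−1)^3·det(H).
det(H) = 0, so p(0) = 0.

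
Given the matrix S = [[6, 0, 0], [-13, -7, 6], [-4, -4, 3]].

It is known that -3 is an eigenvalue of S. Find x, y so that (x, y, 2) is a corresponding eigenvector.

0, 3

We need (S + 3I)v = 0.
S + 3I = [[9, 0, 0], [-13, -4, 6], [-4, -4, 6]].
Row 1: (9)·x + (0)·y + (0)·2 = 0
Row 2: (-13)·x + (-4)·y + (6)·2 = 0
Row 3: (-4)·x + (-4)·y + (6)·2 = 0
Solving gives x = 0, y = 3.
Check: S·(0, 3, 2) = (0, -9, -6) = -3·(0, 3, 2).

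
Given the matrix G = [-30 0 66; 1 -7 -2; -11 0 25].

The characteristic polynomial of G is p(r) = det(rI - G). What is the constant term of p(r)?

p(r) = r^3 + 12r^2 + 11r - 168.
The constant term is -168.

-168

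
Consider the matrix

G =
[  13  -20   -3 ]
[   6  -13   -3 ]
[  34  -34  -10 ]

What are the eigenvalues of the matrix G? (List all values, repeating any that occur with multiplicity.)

-10, -7, 7

Set up det(lambda·I - G) = 0.
Expanding along the first row, p(lambda) = lambda^3 + 10·lambda^2 - 49·lambda - 490.
Since p(7) = 0, lambda = 7 is a root.
Dividing by (lambda - 7) leaves lambda^2 + 17·lambda + 70.
The quadratic factors as (lambda + 10)·(lambda + 7).
Eigenvalues: -10, -7, 7.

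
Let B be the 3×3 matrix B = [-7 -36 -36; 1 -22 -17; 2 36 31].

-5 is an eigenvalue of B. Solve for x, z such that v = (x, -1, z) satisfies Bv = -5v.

We need (B + 5I)v = 0.
B + 5I = [[-2, -36, -36], [1, -17, -17], [2, 36, 36]].
Row 1: (-2)·x + (-36)·-1 + (-36)·z = 0
Row 2: (1)·x + (-17)·-1 + (-17)·z = 0
Row 3: (2)·x + (36)·-1 + (36)·z = 0
Solving gives x = 0, z = 1.
Check: B·(0, -1, 1) = (0, 5, -5) = -5·(0, -1, 1).

0, 1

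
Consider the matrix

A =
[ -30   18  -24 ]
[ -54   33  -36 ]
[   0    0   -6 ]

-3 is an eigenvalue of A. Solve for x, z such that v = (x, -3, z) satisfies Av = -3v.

-2, 0

We need (A + 3I)v = 0.
A + 3I = [[-27, 18, -24], [-54, 36, -36], [0, 0, -3]].
Row 1: (-27)·x + (18)·-3 + (-24)·z = 0
Row 2: (-54)·x + (36)·-3 + (-36)·z = 0
Row 3: (0)·x + (0)·-3 + (-3)·z = 0
Solving gives x = -2, z = 0.
Check: A·(-2, -3, 0) = (6, 9, 0) = -3·(-2, -3, 0).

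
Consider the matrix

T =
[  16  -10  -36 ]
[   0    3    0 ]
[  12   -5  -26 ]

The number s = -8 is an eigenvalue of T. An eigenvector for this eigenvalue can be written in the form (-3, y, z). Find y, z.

0, -2

We need (T + 8I)v = 0.
T + 8I = [[24, -10, -36], [0, 11, 0], [12, -5, -18]].
Row 1: (24)·-3 + (-10)·y + (-36)·z = 0
Row 2: (0)·-3 + (11)·y + (0)·z = 0
Row 3: (12)·-3 + (-5)·y + (-18)·z = 0
Solving gives y = 0, z = -2.
Check: T·(-3, 0, -2) = (24, 0, 16) = -8·(-3, 0, -2).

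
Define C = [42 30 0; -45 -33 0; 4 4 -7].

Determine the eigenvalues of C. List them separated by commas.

Compute the characteristic polynomial p(t) = det(tI - C).
Cofactor expansion gives p(t) = t^3 - 2t^2 - 99t - 252.
Rational-root test: t = 12 gives p(12) = 0.
Factor out (t - 12): p(t) = (t - 12)·(t^2 + 10t + 21).
The quadratic factors as (t + 7)·(t + 3).
Eigenvalues: -7, -3, 12.

-7, -3, 12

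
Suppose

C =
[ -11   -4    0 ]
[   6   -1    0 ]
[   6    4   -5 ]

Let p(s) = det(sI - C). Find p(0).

p(0) = det(0·I − C) = det(−C) = (−1)^3·det(C).
det(C) = -175, so p(0) = 175.

175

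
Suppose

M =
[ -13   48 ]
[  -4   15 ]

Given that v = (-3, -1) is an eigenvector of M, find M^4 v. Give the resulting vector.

First find the eigenvalue: Mv = (-9, -3) = 3·(-3, -1), so λ = 3.
Then M^4 v = λ^4·v = 3^4·(-3, -1) = 81·(-3, -1) = (-243, -81).

(-243, -81)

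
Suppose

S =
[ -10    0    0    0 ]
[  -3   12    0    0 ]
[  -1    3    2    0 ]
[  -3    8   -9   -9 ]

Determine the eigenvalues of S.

S is lower triangular, so its eigenvalues are the diagonal entries.
Diagonal: -10, 12, 2, -9.

-10, -9, 2, 12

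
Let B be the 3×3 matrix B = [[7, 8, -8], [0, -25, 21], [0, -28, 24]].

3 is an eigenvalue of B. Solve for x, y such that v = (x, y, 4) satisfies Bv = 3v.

2, 3

We need (B - 3I)v = 0.
B - 3I = [[4, 8, -8], [0, -28, 21], [0, -28, 21]].
Row 1: (4)·x + (8)·y + (-8)·4 = 0
Row 2: (0)·x + (-28)·y + (21)·4 = 0
Row 3: (0)·x + (-28)·y + (21)·4 = 0
Solving gives x = 2, y = 3.
Check: B·(2, 3, 4) = (6, 9, 12) = 3·(2, 3, 4).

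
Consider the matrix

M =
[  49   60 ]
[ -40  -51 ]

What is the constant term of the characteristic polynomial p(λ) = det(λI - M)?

-99

p(0) = det(0·I − M) = det(−M) = (−1)^2·det(M).
det(M) = -99, so p(0) = -99.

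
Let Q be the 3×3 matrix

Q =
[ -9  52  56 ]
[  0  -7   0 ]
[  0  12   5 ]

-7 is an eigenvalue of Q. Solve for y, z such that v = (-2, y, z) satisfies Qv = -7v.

We need (Q + 7I)v = 0.
Q + 7I = [[-2, 52, 56], [0, 0, 0], [0, 12, 12]].
Row 1: (-2)·-2 + (52)·y + (56)·z = 0
Row 2: (0)·-2 + (0)·y + (0)·z = 0
Row 3: (0)·-2 + (12)·y + (12)·z = 0
Solving gives y = 1, z = -1.
Check: Q·(-2, 1, -1) = (14, -7, 7) = -7·(-2, 1, -1).

1, -1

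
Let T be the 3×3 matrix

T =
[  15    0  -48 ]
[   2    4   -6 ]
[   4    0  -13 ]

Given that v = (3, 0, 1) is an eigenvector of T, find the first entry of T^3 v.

First find the eigenvalue: Tv = (-3, 0, -1) = -1·(3, 0, 1), so λ = -1.
Then T^3 v = λ^3·v = (-1)^3·(3, 0, 1) = -1·(3, 0, 1) = (-3, 0, -1).

-3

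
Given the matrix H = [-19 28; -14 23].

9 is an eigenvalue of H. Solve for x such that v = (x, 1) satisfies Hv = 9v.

We need (H - 9I)v = 0.
H - 9I = [[-28, 28], [-14, 14]].
Row 1: (-28)·x + (28)·1 = 0
Row 2: (-14)·x + (14)·1 = 0
Solving gives x = 1.
Check: H·(1, 1) = (9, 9) = 9·(1, 1).

1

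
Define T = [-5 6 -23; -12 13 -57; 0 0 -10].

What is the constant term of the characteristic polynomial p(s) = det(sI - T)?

p(0) = det(0·I − T) = det(−T) = (−1)^3·det(T).
det(T) = -70, so p(0) = 70.

70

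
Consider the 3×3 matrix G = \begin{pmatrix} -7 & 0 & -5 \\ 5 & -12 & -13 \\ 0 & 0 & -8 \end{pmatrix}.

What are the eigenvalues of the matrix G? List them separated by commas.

-12, -8, -7

Compute the characteristic polynomial p(s) = det(sI - G).
Expanding along the first row, p(s) = s^3 + 27s^2 + 236s + 672.
Try s = -8: p(-8) = 0, so -8 is a root.
Factor out (s + 8): p(s) = (s + 8)·(s^2 + 19s + 84).
The quadratic factors as (s + 12)·(s + 7).
Eigenvalues: -12, -8, -7.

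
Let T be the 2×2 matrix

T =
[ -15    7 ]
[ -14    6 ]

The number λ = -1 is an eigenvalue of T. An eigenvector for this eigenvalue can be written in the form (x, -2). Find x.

We need (T + 1I)v = 0.
T + 1I = [[-14, 7], [-14, 7]].
Row 1: (-14)·x + (7)·-2 = 0
Row 2: (-14)·x + (7)·-2 = 0
Solving gives x = -1.
Check: T·(-1, -2) = (1, 2) = -1·(-1, -2).

-1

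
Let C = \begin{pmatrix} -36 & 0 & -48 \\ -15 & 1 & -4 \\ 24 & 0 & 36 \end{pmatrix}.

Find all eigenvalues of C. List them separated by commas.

Set up det(sI - C) = 0.
Cofactor expansion gives p(s) = s^3 - s^2 - 144s + 144.
Try s = 12: p(12) = 0, so 12 is a root.
Factor out (s - 12): p(s) = (s - 12)·(s^2 + 11s - 12).
The quadratic factors as (s + 12)·(s - 1).
Eigenvalues: -12, 1, 12.

-12, 1, 12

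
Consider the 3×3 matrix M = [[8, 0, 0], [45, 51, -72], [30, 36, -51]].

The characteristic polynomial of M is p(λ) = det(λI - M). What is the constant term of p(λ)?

72

p(λ) = λ^3 - 8λ^2 - 9λ + 72.
The constant term is 72.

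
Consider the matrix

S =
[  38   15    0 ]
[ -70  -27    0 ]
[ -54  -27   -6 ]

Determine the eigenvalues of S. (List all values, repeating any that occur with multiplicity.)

The characteristic polynomial is p(s) = det(sI - S).
Expanding the 3×3 determinant: p(s) = s^3 - 5s^2 - 42s + 144.
Try s = 3: p(3) = 0, so 3 is a root.
Dividing by (s - 3) leaves s^2 - 2s - 48.
The quadratic factors as (s + 6)·(s - 8).
Eigenvalues: -6, 3, 8.

-6, 3, 8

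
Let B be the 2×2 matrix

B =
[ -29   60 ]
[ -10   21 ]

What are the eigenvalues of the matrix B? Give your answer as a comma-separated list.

-9, 1

det(B - λI) = (-29 - λ)(21 - λ) - (60)·(-10) = λ^2 + 8λ - 9.
This factors as (λ + 9)·(λ - 1) = 0.
Eigenvalues: -9, 1.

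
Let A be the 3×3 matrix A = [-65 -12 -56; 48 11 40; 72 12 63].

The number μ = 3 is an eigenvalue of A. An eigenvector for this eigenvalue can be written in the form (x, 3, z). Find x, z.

-3, 3

We need (A - 3I)v = 0.
A - 3I = [[-68, -12, -56], [48, 8, 40], [72, 12, 60]].
Row 1: (-68)·x + (-12)·3 + (-56)·z = 0
Row 2: (48)·x + (8)·3 + (40)·z = 0
Row 3: (72)·x + (12)·3 + (60)·z = 0
Solving gives x = -3, z = 3.
Check: A·(-3, 3, 3) = (-9, 9, 9) = 3·(-3, 3, 3).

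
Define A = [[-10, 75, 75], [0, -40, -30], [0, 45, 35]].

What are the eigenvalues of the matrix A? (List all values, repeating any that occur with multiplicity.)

Set up det(tI - A) = 0.
Cofactor expansion gives p(t) = t^3 + 15t^2 - 500.
Try t = 5: p(5) = 0, so 5 is a root.
Factor out (t - 5): p(t) = (t - 5)·(t^2 + 20t + 100).
The quadratic factor is (t + 10)^2.
Eigenvalues: -10, -10, 5.

-10, -10, 5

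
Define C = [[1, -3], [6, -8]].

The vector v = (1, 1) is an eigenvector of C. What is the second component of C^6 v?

64

First find the eigenvalue: Cv = (-2, -2) = -2·(1, 1), so λ = -2.
Then C^6 v = λ^6·v = (-2)^6·(1, 1) = 64·(1, 1) = (64, 64).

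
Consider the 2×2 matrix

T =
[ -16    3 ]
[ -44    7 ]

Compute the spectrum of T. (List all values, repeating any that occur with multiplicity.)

-5, -4

det(T - rI) = (-16 - r)(7 - r) - (3)·(-44) = r^2 + 9r + 20.
This factors as (r + 5)·(r + 4) = 0.
Eigenvalues: -5, -4.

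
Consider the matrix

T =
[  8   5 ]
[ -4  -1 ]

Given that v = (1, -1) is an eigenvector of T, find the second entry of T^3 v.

-27

First find the eigenvalue: Tv = (3, -3) = 3·(1, -1), so λ = 3.
Then T^3 v = λ^3·v = 3^3·(1, -1) = 27·(1, -1) = (27, -27).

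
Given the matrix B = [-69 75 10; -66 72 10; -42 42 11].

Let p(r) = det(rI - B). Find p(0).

p(0) = det(0·I − B) = det(−B) = (−1)^3·det(B).
det(B) = -198, so p(0) = 198.

198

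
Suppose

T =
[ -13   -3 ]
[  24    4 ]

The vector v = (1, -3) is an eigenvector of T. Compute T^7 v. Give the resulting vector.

First find the eigenvalue: Tv = (-4, 12) = -4·(1, -3), so λ = -4.
Then T^7 v = λ^7·v = (-4)^7·(1, -3) = -16384·(1, -3) = (-16384, 49152).

(-16384, 49152)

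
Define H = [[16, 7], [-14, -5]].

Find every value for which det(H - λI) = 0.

2, 9

det(H - lambda·I) = (16 - lambda)(-5 - lambda) - (7)·(-14) = lambda^2 - 11·lambda + 18.
This factors as (lambda - 2)·(lambda - 9) = 0.
Eigenvalues: 2, 9.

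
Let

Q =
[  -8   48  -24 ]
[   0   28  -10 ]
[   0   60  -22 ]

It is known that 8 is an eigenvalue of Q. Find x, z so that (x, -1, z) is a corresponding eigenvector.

We need (Q - 8I)v = 0.
Q - 8I = [[-16, 48, -24], [0, 20, -10], [0, 60, -30]].
Row 1: (-16)·x + (48)·-1 + (-24)·z = 0
Row 2: (0)·x + (20)·-1 + (-10)·z = 0
Row 3: (0)·x + (60)·-1 + (-30)·z = 0
Solving gives x = 0, z = -2.
Check: Q·(0, -1, -2) = (0, -8, -16) = 8·(0, -1, -2).

0, -2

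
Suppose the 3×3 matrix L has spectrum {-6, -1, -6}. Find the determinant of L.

det(L) is the product of the eigenvalues: (-6) · (-1) · (-6) = -36.

-36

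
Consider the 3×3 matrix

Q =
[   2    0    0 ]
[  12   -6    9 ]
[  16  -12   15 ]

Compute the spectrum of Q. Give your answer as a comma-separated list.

2, 3, 6

The characteristic polynomial is p(r) = det(rI - Q).
Cofactor expansion gives p(r) = r^3 - 11r^2 + 36r - 36.
Since p(2) = 0, r = 2 is a root.
Factor out (r - 2): p(r) = (r - 2)·(r^2 - 9r + 18).
The quadratic factors as (r - 3)·(r - 6).
Eigenvalues: 2, 3, 6.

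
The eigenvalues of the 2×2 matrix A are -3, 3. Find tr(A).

trace(A) is the sum of the eigenvalues: (-3) + (3) = 0.

0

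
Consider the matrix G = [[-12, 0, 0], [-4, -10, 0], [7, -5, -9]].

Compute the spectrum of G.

-12, -10, -9

G is lower triangular, so its eigenvalues are the diagonal entries.
Diagonal: -12, -10, -9.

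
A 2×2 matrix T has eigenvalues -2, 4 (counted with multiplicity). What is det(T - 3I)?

-5

If T has eigenvalues -2, 4, then T - 3I has eigenvalues -5, 1.
det(T - 3I) = (-5) · (1) = -5.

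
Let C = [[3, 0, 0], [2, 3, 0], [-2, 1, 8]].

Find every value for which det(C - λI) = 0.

C is lower triangular, so its eigenvalues are the diagonal entries.
Diagonal: 3, 3, 8.

3, 3, 8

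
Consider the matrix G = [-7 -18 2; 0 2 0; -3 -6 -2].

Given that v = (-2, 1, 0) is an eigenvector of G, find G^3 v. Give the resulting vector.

First find the eigenvalue: Gv = (-4, 2, 0) = 2·(-2, 1, 0), so λ = 2.
Then G^3 v = λ^3·v = 2^3·(-2, 1, 0) = 8·(-2, 1, 0) = (-16, 8, 0).

(-16, 8, 0)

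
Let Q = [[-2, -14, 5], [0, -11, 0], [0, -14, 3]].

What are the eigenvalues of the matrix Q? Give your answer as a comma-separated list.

Compute the characteristic polynomial p(t) = det(tI - Q).
Expanding the 3×3 determinant: p(t) = t^3 + 10t^2 - 17t - 66.
Try t = -2: p(-2) = 0, so -2 is a root.
Dividing by (t + 2) leaves t^2 + 8t - 33.
The quadratic factors as (t + 11)·(t - 3).
Eigenvalues: -11, -2, 3.

-11, -2, 3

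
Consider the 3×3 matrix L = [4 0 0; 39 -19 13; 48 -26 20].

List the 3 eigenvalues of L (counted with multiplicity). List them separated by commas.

-6, 4, 7

Compute the characteristic polynomial p(lambda) = det(lambda·I - L).
Expanding along the first row, p(lambda) = lambda^3 - 5·lambda^2 - 38·lambda + 168.
Rational-root test: lambda = -6 gives p(-6) = 0.
Dividing by (lambda + 6) leaves lambda^2 - 11·lambda + 28.
The quadratic factors as (lambda - 4)·(lambda - 7).
Eigenvalues: -6, 4, 7.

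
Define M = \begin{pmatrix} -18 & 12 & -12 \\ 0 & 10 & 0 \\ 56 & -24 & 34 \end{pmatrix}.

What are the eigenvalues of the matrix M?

6, 10, 10

Compute the characteristic polynomial p(t) = det(tI - M).
Expanding along the first row, p(t) = t^3 - 26t^2 + 220t - 600.
Since p(6) = 0, t = 6 is a root.
Factor out (t - 6): p(t) = (t - 6)·(t^2 - 20t + 100).
The quadratic factor is (t - 10)^2.
Eigenvalues: 6, 10, 10.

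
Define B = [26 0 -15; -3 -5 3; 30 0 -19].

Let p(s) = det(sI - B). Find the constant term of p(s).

-220

p(s) = s^3 - 2s^2 - 79s - 220.
The constant term is -220.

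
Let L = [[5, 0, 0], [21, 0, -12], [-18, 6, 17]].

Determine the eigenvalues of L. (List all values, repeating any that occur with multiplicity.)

5, 8, 9

Compute the characteristic polynomial p(t) = det(tI - L).
Expanding the 3×3 determinant: p(t) = t^3 - 22t^2 + 157t - 360.
Try t = 5: p(5) = 0, so 5 is a root.
Factor out (t - 5): p(t) = (t - 5)·(t^2 - 17t + 72).
The quadratic factors as (t - 8)·(t - 9).
Eigenvalues: 5, 8, 9.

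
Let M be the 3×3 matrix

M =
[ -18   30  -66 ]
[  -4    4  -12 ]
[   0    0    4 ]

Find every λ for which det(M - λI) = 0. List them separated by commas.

Set up det(μI - M) = 0.
Expanding the 3×3 determinant: p(μ) = μ^3 + 10μ^2 - 8μ - 192.
Rational-root test: μ = 4 gives p(4) = 0.
Dividing by (μ - 4) leaves μ^2 + 14μ + 48.
The quadratic factors as (μ + 8)·(μ + 6).
Eigenvalues: -8, -6, 4.

-8, -6, 4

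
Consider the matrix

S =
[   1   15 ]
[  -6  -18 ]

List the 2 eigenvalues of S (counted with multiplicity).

det(S - tI) = (1 - t)(-18 - t) - (15)·(-6) = t^2 + 17t + 72.
This factors as (t + 9)·(t + 8) = 0.
Eigenvalues: -9, -8.

-9, -8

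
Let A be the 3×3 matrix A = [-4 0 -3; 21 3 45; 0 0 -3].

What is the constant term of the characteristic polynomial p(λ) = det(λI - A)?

-36

p(0) = det(0·I − A) = det(−A) = (−1)^3·det(A).
det(A) = 36, so p(0) = -36.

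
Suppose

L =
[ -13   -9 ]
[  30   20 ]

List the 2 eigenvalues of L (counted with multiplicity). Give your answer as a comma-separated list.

det(L - lambda·I) = (-13 - lambda)(20 - lambda) - (-9)·(30) = lambda^2 - 7·lambda + 10.
This factors as (lambda - 2)·(lambda - 5) = 0.
Eigenvalues: 2, 5.

2, 5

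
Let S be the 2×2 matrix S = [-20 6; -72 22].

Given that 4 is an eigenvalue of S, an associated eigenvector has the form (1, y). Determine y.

4

We need (S - 4I)v = 0.
S - 4I = [[-24, 6], [-72, 18]].
Row 1: (-24)·1 + (6)·y = 0
Row 2: (-72)·1 + (18)·y = 0
Solving gives y = 4.
Check: S·(1, 4) = (4, 16) = 4·(1, 4).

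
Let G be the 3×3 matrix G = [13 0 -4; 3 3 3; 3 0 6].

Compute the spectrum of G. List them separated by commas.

3, 9, 10

Set up det(sI - G) = 0.
Expanding along the first row, p(s) = s^3 - 22s^2 + 147s - 270.
Since p(3) = 0, s = 3 is a root.
Factor out (s - 3): p(s) = (s - 3)·(s^2 - 19s + 90).
The quadratic factors as (s - 9)·(s - 10).
Eigenvalues: 3, 9, 10.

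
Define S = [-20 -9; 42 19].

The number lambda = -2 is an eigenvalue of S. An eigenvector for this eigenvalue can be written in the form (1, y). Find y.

We need (S + 2I)v = 0.
S + 2I = [[-18, -9], [42, 21]].
Row 1: (-18)·1 + (-9)·y = 0
Row 2: (42)·1 + (21)·y = 0
Solving gives y = -2.
Check: S·(1, -2) = (-2, 4) = -2·(1, -2).

-2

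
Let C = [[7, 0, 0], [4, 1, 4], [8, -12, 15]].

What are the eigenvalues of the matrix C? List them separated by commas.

The characteristic polynomial is p(t) = det(tI - C).
Expanding the 3×3 determinant: p(t) = t^3 - 23t^2 + 175t - 441.
Try t = 7: p(7) = 0, so 7 is a root.
Dividing by (t - 7) leaves t^2 - 16t + 63.
The quadratic factors as (t - 7)·(t - 9).
Eigenvalues: 7, 7, 9.

7, 7, 9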